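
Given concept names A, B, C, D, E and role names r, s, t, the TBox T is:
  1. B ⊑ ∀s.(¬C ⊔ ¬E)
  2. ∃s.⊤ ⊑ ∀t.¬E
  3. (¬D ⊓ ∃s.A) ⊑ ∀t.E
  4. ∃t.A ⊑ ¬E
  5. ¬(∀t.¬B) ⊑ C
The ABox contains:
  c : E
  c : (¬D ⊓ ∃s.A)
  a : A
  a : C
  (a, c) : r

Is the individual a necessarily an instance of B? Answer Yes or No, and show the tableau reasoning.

1. a : B?  L(a) = {A, C} ∪ {¬B}
   open: L(a) ⊇ {A, C, D, ¬B, ∀s.⊥, …} — a ∉ B possible
2. Hence a : B: not entailed.

No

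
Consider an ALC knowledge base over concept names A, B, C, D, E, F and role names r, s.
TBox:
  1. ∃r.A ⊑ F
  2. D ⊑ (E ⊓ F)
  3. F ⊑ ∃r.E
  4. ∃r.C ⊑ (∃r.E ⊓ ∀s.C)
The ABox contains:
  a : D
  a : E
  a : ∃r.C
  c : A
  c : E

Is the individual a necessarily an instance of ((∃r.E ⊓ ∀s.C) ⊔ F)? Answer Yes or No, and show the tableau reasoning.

Yes

1. a : ((∃r.E ⊓ ∀s.C) ⊔ F)?  L(a) = {D, E, ∃r.C} ∪ {((∀r.¬E ⊔ ∃s.¬C) ⊓ ¬F)}
   clash {F, ¬F} at a — a ∈ ((∃r.E ⊓ ∀s.C) ⊔ F)
2. Hence a : ((∃r.E ⊓ ∀s.C) ⊔ F): entailed.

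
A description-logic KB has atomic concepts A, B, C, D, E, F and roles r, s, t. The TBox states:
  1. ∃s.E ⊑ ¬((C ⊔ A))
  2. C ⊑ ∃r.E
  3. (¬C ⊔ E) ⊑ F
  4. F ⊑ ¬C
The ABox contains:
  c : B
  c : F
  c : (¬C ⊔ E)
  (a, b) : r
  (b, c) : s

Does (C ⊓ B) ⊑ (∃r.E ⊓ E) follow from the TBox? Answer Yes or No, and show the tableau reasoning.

1. (C ⊓ B) ⊑ (∃r.E ⊓ E)  ⇔  ((C ⊓ B) ⊓ (∀r.¬E ⊔ ¬E)) unsat w.r.t. T
   apply at x₀: C⊑∃r.E
   open: L(x₀) ⊇ {B, C, ¬E, ¬F, ∀s.¬E, …} (+ ∃-successors)
2. Hence (C ⊓ B) ⊑ (∃r.E ⊓ E): not entailed.

No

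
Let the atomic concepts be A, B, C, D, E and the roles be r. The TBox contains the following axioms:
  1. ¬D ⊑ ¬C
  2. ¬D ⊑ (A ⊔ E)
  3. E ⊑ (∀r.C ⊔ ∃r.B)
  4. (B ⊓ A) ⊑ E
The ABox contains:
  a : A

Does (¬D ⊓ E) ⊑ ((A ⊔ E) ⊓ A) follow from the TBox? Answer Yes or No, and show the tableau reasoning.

No

1. (¬D ⊓ E) ⊑ ((A ⊔ E) ⊓ A)  ⇔  ((¬D ⊓ E) ⊓ ((¬A ⊓ ¬E) ⊔ ¬A)) unsat w.r.t. T
   apply at x₀: ¬D⊑¬C; ¬D⊑(A ⊔ E); E⊑(∀r.C ⊔ ∃r.B)
   open: L(x₀) ⊇ {E, ¬A, ¬C, ¬D, ∀r.C}
2. Hence (¬D ⊓ E) ⊑ ((A ⊔ E) ⊓ A): not entailed.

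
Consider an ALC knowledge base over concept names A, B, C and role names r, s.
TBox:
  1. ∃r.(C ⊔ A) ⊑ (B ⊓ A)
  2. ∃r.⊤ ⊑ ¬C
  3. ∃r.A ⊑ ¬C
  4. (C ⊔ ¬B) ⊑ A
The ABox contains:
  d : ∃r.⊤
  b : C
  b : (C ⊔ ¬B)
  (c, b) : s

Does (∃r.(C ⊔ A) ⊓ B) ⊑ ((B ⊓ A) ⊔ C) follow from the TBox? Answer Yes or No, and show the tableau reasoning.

1. (∃r.(C ⊔ A) ⊓ B) ⊑ ((B ⊓ A) ⊔ C)  ⇔  ((∃r.(C ⊔ A) ⊓ B) ⊓ ((¬B ⊔ ¬A) ⊓ ¬C)) unsat w.r.t. T
   all branches close; clash {A, ¬A} at x₀
2. Hence (∃r.(C ⊔ A) ⊓ B) ⊑ ((B ⊓ A) ⊔ C): entailed.

Yes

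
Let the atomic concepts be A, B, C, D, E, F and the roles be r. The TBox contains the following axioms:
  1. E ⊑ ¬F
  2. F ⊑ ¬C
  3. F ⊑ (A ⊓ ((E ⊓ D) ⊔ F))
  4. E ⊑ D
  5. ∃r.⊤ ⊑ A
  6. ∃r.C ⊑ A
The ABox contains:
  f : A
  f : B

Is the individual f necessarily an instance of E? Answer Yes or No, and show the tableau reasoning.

1. f : E?  L(f) = {A, B} ∪ {¬E}
   open: L(f) ⊇ {A, B, ¬E, ¬F} — f ∉ E possible
2. Hence f : E: not entailed.

No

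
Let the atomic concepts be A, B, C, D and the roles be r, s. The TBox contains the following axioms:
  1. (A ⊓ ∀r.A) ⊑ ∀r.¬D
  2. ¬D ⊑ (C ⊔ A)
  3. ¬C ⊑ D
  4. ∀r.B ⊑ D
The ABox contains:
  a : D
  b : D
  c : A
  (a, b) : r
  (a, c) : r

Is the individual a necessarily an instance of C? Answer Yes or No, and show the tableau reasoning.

1. a : C?  L(a) = {D} ∪ {¬C}
   open: L(a) ⊇ {D, ¬A, ¬C} — a ∉ C possible
2. Hence a : C: not entailed.

No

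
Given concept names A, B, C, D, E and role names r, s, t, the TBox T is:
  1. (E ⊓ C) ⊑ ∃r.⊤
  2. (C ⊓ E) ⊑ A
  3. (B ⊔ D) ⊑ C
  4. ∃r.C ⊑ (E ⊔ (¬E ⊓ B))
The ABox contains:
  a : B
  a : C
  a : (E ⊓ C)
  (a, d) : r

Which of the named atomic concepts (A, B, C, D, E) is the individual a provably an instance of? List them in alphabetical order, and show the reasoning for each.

{A, B, C, E}

1. a : A?  L(a) = {B, C, (E ⊓ C)} ∪ {¬A}
   clash {A, ¬A} at a — a ∈ A
2. a : B?  L(a) = {B, C, (E ⊓ C)} ∪ {¬B}
   clash {B, ¬B} at a — a ∈ B
3. a : C?  L(a) = {B, C, (E ⊓ C)} ∪ {¬C}
   clash {C, ¬C} at a — a ∈ C
4. a : D?  L(a) = {B, C, (E ⊓ C)} ∪ {¬D}
   apply at a: (E ⊓ C)⊑∃r.⊤
   open: L(a) ⊇ {A, B, C, E, ¬D, …} (+ ∃-successors) — a ∉ D possible
5. a : E?  L(a) = {B, C, (E ⊓ C)} ∪ {¬E}
   clash {E, ¬E} at a — a ∈ E
6. Entailed for a: {A, B, C, E}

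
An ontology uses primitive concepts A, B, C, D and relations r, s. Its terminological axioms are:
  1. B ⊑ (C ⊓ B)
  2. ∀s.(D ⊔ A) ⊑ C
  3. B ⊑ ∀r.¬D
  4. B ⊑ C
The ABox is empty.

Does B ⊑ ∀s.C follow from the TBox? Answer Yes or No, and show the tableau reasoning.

No

1. B ⊑ ∀s.C  ⇔  (B ⊓ ∃s.¬C) unsat w.r.t. T
   apply at x₀: B⊑(C ⊓ B); B⊑∀r.¬D; B⊑C
   open: L(x₀) ⊇ {B, C, ∀r.¬D, ∃s.¬C} (+ ∃-successors)
2. Hence B ⊑ ∀s.C: not entailed.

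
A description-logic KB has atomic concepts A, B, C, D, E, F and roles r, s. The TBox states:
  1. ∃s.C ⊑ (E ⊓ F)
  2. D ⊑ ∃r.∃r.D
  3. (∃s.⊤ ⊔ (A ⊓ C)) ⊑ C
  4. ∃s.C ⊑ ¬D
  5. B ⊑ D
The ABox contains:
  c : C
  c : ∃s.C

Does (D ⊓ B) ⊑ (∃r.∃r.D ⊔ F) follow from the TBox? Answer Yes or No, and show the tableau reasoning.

Yes

1. (D ⊓ B) ⊑ (∃r.∃r.D ⊔ F)  ⇔  ((D ⊓ B) ⊓ (∀r.∀r.¬D ⊓ ¬F)) unsat w.r.t. T
   all branches close; clash {F, ¬F} at x₀
2. Hence (D ⊓ B) ⊑ (∃r.∃r.D ⊔ F): entailed.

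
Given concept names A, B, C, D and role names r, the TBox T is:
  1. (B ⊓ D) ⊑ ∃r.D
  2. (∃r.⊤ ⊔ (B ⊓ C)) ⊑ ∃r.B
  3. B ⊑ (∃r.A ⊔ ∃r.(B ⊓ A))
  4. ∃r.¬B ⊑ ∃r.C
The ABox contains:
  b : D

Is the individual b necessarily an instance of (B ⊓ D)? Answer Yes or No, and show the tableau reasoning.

No

1. b : (B ⊓ D)?  L(b) = {D} ∪ {(¬B ⊔ ¬D)}
   open: L(b) ⊇ {D, ¬B, ∀r.B, ∀r.⊥} — b ∉ (B ⊓ D) possible
2. Hence b : (B ⊓ D): not entailed.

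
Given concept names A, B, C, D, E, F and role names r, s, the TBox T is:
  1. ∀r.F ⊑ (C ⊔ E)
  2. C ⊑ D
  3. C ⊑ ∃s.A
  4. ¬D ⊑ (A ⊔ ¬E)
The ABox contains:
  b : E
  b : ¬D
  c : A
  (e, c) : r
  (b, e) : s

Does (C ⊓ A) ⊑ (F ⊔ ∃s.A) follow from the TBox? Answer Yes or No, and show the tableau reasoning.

1. (C ⊓ A) ⊑ (F ⊔ ∃s.A)  ⇔  ((C ⊓ A) ⊓ (¬F ⊓ ∀s.¬A)) unsat w.r.t. T
   all branches close; clash {A, ¬A} at an ∃-successor
2. Hence (C ⊓ A) ⊑ (F ⊔ ∃s.A): entailed.

Yes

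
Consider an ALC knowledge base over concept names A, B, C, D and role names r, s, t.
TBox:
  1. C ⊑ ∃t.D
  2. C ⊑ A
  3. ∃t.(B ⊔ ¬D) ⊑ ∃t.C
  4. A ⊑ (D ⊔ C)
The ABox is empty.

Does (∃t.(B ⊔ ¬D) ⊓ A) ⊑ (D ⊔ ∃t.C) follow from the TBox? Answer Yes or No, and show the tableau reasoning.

1. (∃t.(B ⊔ ¬D) ⊓ A) ⊑ (D ⊔ ∃t.C)  ⇔  ((∃t.(B ⊔ ¬D) ⊓ A) ⊓ (¬D ⊓ ∀t.¬C)) unsat w.r.t. T
   all branches close; clash {C, ¬C} at an ∃-successor
2. Hence (∃t.(B ⊔ ¬D) ⊓ A) ⊑ (D ⊔ ∃t.C): entailed.

Yes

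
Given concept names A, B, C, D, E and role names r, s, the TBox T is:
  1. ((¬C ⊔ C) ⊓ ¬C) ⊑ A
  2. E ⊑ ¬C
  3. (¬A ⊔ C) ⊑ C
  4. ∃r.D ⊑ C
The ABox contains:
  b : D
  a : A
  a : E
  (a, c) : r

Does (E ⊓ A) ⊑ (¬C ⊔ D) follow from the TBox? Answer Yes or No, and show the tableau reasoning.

1. (E ⊓ A) ⊑ (¬C ⊔ D)  ⇔  ((E ⊓ A) ⊓ (C ⊓ ¬D)) unsat w.r.t. T
   all branches close; clash {C, ¬C} at x₀
2. Hence (E ⊓ A) ⊑ (¬C ⊔ D): entailed.

Yes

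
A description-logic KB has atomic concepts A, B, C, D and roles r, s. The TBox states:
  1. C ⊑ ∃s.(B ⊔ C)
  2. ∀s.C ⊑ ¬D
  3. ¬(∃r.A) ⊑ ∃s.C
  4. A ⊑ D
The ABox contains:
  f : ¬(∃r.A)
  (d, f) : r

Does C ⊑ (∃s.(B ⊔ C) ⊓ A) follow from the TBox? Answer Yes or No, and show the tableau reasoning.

1. C ⊑ (∃s.(B ⊔ C) ⊓ A)  ⇔  (C ⊓ (∀s.(¬B ⊓ ¬C) ⊔ ¬A)) unsat w.r.t. T
   apply at x₀: C⊑∃s.(B ⊔ C)
   open: L(x₀) ⊇ {C, ¬A, ∃r.A, ∃s.(B ⊔ C), ∃s.¬C} (+ ∃-successors)
2. Hence C ⊑ (∃s.(B ⊔ C) ⊓ A): not entailed.

No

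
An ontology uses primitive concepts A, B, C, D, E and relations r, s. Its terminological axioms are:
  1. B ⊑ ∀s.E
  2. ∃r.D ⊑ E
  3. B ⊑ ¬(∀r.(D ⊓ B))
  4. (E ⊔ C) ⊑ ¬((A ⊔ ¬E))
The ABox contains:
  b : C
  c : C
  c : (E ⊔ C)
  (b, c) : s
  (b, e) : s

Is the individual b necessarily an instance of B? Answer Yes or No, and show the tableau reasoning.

1. b : B?  L(b) = {C} ∪ {¬B}
   open: L(b) ⊇ {C, E, ¬A, ¬B} — b ∉ B possible
2. Hence b : B: not entailed.

No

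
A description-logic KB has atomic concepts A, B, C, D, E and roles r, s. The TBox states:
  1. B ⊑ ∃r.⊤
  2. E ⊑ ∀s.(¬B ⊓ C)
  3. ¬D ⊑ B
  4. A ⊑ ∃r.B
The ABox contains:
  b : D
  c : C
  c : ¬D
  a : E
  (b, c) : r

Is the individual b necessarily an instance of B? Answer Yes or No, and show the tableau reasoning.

1. b : B?  L(b) = {D} ∪ {¬B}
   open: L(b) ⊇ {D, ¬A, ¬B, ¬E} — b ∉ B possible
2. Hence b : B: not entailed.

No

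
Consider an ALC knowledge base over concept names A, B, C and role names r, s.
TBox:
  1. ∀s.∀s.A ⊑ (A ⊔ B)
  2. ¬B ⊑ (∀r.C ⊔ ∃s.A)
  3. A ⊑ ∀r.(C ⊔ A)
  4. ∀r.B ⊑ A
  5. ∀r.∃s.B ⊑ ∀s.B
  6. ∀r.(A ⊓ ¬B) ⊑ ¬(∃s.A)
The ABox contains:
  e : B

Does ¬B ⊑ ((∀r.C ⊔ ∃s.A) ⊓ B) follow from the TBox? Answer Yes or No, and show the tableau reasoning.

No

1. ¬B ⊑ ((∀r.C ⊔ ∃s.A) ⊓ B)  ⇔  (¬B ⊓ ((∃r.¬C ⊓ ∀s.¬A) ⊔ ¬B)) unsat w.r.t. T
   apply at x₀: ¬B⊑(∀r.C ⊔ ∃s.A)
   open: L(x₀) ⊇ {¬A, ¬B, ∀r.C, ∃r.(¬A ⊔ B), ∃r.¬B, …} (+ ∃-successors)
2. Hence ¬B ⊑ ((∀r.C ⊔ ∃s.A) ⊓ B): not entailed.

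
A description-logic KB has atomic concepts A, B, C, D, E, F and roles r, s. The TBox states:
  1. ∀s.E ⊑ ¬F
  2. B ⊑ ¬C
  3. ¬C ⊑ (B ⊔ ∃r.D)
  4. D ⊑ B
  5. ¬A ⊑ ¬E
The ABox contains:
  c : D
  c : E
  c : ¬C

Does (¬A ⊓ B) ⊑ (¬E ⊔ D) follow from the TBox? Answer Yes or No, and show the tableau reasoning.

Yes

1. (¬A ⊓ B) ⊑ (¬E ⊔ D)  ⇔  ((¬A ⊓ B) ⊓ (E ⊓ ¬D)) unsat w.r.t. T
   all branches close; clash {E, ¬E} at x₀
2. Hence (¬A ⊓ B) ⊑ (¬E ⊔ D): entailed.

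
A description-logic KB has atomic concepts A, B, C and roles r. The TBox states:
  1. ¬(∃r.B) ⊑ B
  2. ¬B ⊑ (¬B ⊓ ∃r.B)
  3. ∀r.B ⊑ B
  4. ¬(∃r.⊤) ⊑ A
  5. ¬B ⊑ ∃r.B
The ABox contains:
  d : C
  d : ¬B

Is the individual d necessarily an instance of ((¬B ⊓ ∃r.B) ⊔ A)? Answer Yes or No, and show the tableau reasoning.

1. d : ((¬B ⊓ ∃r.B) ⊔ A)?  L(d) = {C, ¬B} ∪ {((B ⊔ ∀r.¬B) ⊓ ¬A)}
   clash {A, ¬A} at d — d ∈ ((¬B ⊓ ∃r.B) ⊔ A)
2. Hence d : ((¬B ⊓ ∃r.B) ⊔ A): entailed.

Yes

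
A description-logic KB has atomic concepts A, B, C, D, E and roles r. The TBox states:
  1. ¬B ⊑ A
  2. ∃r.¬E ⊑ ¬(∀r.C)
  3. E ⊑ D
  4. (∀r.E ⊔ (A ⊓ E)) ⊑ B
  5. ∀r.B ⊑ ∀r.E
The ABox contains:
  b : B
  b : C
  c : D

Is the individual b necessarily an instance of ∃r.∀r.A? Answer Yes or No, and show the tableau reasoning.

No

1. b : ∃r.∀r.A?  L(b) = {B, C} ∪ {∀r.∃r.¬A}
   open: L(b) ⊇ {B, C, ¬E, ∀r.E, ∀r.∃r.¬A} — b ∉ ∃r.∀r.A possible
2. Hence b : ∃r.∀r.A: not entailed.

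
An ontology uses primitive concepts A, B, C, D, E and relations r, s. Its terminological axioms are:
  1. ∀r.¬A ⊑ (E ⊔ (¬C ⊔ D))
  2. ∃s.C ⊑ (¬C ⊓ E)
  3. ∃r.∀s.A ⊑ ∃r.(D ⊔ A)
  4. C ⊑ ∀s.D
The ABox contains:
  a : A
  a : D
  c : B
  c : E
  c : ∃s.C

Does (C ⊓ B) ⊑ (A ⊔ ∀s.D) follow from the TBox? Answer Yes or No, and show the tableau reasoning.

1. (C ⊓ B) ⊑ (A ⊔ ∀s.D)  ⇔  ((C ⊓ B) ⊓ (¬A ⊓ ∃s.¬D)) unsat w.r.t. T
   all branches close; clash {C, ¬C} at x₀
2. Hence (C ⊓ B) ⊑ (A ⊔ ∀s.D): entailed.

Yes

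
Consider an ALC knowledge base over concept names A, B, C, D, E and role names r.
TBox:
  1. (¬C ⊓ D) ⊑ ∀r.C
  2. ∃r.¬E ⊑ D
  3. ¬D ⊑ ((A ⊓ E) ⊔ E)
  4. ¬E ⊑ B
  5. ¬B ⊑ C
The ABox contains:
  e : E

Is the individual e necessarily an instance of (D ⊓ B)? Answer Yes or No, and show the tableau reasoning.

1. e : (D ⊓ B)?  L(e) = {E} ∪ {(¬D ⊔ ¬B)}
   open: L(e) ⊇ {B, E, ¬D, ∀r.E} — e ∉ (D ⊓ B) possible
2. Hence e : (D ⊓ B): not entailed.

No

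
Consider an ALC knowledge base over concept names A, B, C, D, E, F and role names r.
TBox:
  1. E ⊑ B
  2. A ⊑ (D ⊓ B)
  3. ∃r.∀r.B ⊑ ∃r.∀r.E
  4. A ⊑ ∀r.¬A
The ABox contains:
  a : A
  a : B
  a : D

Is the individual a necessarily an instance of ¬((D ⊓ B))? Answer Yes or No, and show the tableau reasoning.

1. a : ¬((D ⊓ B))?  L(a) = {A, B, D} ∪ {(D ⊓ B)}
   apply at a: A⊑∀r.¬A
   open: L(a) ⊇ {A, B, D, ∀r.¬A, ∀r.∃r.¬B} — a ∉ ¬((D ⊓ B)) possible
2. Hence a : ¬((D ⊓ B)): not entailed.

No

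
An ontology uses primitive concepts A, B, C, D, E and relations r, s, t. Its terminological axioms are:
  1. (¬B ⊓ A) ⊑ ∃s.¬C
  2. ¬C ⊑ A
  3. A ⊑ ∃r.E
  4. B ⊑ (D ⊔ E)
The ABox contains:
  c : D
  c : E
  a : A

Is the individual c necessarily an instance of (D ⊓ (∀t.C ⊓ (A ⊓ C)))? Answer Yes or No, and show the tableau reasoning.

No

1. c : (D ⊓ (∀t.C ⊓ (A ⊓ C)))?  L(c) = {D, E} ∪ {(¬D ⊔ (∃t.¬C ⊔ (¬A ⊔ ¬C)))}
   open: L(c) ⊇ {C, D, E, ¬A, ¬B, …} (+ ∃-successors) — c ∉ (D ⊓ (∀t.C ⊓ (A ⊓ C))) possible
2. Hence c : (D ⊓ (∀t.C ⊓ (A ⊓ C))): not entailed.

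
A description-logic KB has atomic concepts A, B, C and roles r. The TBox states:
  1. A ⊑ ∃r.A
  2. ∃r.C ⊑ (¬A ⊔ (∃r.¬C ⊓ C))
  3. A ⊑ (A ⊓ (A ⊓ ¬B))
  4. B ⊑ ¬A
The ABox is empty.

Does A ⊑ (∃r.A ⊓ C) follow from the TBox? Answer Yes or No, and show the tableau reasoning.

1. A ⊑ (∃r.A ⊓ C)  ⇔  (A ⊓ (∀r.¬A ⊔ ¬C)) unsat w.r.t. T
   apply at x₀: A⊑∃r.A; A⊑(A ⊓ (A ⊓ ¬B))
   open: L(x₀) ⊇ {A, ¬B, ¬C, ∀r.¬C, ∃r.A} (+ ∃-successors)
2. Hence A ⊑ (∃r.A ⊓ C): not entailed.

No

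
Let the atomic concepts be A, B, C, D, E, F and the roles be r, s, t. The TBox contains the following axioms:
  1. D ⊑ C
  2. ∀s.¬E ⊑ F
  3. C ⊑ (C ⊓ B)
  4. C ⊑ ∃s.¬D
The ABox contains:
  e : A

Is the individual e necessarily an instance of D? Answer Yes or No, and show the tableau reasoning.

No

1. e : D?  L(e) = {A} ∪ {¬D}
   open: L(e) ⊇ {A, ¬C, ¬D, ∃s.E} (+ ∃-successors) — e ∉ D possible
2. Hence e : D: not entailed.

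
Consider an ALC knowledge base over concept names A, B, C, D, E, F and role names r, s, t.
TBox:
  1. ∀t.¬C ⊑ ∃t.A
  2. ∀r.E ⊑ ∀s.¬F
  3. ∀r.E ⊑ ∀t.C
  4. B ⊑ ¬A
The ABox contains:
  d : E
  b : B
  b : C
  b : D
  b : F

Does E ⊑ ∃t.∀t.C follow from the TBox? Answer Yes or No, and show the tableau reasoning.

1. E ⊑ ∃t.∀t.C  ⇔  (E ⊓ ∀t.∃t.¬C) unsat w.r.t. T
   open: L(x₀) ⊇ {E, ¬B, ∀t.∃t.¬C, ∃r.¬E, ∃t.C} (+ ∃-successors)
2. Hence E ⊑ ∃t.∀t.C: not entailed.

No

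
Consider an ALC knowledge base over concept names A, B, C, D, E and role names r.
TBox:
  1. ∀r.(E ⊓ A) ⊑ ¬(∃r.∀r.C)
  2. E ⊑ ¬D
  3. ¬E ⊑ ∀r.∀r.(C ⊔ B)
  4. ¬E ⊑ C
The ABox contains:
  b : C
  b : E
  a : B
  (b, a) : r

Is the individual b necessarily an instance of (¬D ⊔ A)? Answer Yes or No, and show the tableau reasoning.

Yes

1. b : (¬D ⊔ A)?  L(b) = {C, E} ∪ {(D ⊓ ¬A)}
   clash {D, ¬D} at b — b ∈ (¬D ⊔ A)
2. Hence b : (¬D ⊔ A): entailed.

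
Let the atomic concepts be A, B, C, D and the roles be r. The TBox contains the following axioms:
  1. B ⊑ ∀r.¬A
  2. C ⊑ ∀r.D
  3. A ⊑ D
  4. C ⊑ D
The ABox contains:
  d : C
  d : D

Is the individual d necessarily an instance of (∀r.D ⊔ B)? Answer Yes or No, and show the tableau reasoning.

Yes

1. d : (∀r.D ⊔ B)?  L(d) = {C, D} ∪ {(∃r.¬D ⊓ ¬B)}
   clash {D, ¬D} at an ∃-successor — d ∈ (∀r.D ⊔ B)
2. Hence d : (∀r.D ⊔ B): entailed.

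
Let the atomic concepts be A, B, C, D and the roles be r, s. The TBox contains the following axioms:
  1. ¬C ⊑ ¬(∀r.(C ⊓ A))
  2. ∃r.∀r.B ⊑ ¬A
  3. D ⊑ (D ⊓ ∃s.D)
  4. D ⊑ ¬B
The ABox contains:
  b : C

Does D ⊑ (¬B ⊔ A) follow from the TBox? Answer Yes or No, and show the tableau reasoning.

Yes

1. D ⊑ (¬B ⊔ A)  ⇔  (D ⊓ (B ⊓ ¬A)) unsat w.r.t. T
   all branches close; clash {B, ¬B} at x₀
2. Hence D ⊑ (¬B ⊔ A): entailed.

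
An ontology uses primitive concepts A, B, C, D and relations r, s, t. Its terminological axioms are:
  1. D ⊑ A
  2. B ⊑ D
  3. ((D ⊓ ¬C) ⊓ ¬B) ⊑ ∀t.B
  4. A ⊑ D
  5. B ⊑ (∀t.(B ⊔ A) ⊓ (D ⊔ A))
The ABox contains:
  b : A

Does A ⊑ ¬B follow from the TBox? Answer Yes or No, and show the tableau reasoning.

No

1. A ⊑ ¬B  ⇔  (A ⊓ B) unsat w.r.t. T
   apply at x₀: B⊑D; A⊑D; B⊑(∀t.(B ⊔ A) ⊓ (D ⊔ A))
   open: L(x₀) ⊇ {A, B, D, ∀t.(B ⊔ A)}
2. Hence A ⊑ ¬B: not entailed.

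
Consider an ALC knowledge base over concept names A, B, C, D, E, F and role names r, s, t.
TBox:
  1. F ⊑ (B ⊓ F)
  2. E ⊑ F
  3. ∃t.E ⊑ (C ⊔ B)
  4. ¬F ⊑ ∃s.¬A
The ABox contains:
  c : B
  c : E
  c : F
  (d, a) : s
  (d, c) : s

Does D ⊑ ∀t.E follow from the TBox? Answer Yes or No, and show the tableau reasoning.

1. D ⊑ ∀t.E  ⇔  (D ⊓ ∃t.¬E) unsat w.r.t. T
   open: L(x₀) ⊇ {D, ¬E, ¬F, ∀t.¬E, ∃s.¬A, …} (+ ∃-successors)
2. Hence D ⊑ ∀t.E: not entailed.

No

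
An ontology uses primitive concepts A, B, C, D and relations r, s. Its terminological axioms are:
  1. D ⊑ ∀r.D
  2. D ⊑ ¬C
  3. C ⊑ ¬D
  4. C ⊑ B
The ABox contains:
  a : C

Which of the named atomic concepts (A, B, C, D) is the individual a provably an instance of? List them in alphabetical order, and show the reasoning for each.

{B, C}

1. a : A?  L(a) = {C} ∪ {¬A}
   apply at a: C⊑¬D; C⊑B
   open: L(a) ⊇ {B, C, ¬A, ¬D} — a ∉ A possible
2. a : B?  L(a) = {C} ∪ {¬B}
   clash {B, ¬B} at a — a ∈ B
3. a : C?  L(a) = {C} ∪ {¬C}
   clash {C, ¬C} at a — a ∈ C
4. a : D?  L(a) = {C} ∪ {¬D}
   apply at a: C⊑B
   open: L(a) ⊇ {B, C, ¬D} — a ∉ D possible
5. Entailed for a: {B, C}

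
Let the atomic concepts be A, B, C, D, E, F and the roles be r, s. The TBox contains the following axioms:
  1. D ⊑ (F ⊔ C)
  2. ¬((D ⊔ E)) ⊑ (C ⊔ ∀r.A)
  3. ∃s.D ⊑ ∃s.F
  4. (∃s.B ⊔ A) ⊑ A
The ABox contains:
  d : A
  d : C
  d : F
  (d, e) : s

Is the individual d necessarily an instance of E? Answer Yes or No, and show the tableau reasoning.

1. d : E?  L(d) = {A, C, F} ∪ {¬E}
   open: L(d) ⊇ {A, C, F, ¬D, ¬E, …} — d ∉ E possible
2. Hence d : E: not entailed.

No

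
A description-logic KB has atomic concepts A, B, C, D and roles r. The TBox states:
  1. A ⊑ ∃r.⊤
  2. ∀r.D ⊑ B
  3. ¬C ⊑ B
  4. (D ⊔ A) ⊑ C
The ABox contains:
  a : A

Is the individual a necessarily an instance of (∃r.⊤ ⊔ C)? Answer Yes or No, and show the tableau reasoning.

Yes

1. a : (∃r.⊤ ⊔ C)?  L(a) = {A} ∪ {(∀r.⊥ ⊓ ¬C)}
   clash {C, ¬C} at a — a ∈ (∃r.⊤ ⊔ C)
2. Hence a : (∃r.⊤ ⊔ C): entailed.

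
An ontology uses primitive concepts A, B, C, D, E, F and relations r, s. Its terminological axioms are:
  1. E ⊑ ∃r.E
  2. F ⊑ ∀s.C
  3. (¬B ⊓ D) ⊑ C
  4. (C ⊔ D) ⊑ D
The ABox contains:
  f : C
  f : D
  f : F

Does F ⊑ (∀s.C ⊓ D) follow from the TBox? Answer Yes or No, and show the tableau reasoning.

No

1. F ⊑ (∀s.C ⊓ D)  ⇔  (F ⊓ (∃s.¬C ⊔ ¬D)) unsat w.r.t. T
   apply at x₀: F⊑∀s.C
   open: L(x₀) ⊇ {B, F, ¬C, ¬D, ¬E, …}
2. Hence F ⊑ (∀s.C ⊓ D): not entailed.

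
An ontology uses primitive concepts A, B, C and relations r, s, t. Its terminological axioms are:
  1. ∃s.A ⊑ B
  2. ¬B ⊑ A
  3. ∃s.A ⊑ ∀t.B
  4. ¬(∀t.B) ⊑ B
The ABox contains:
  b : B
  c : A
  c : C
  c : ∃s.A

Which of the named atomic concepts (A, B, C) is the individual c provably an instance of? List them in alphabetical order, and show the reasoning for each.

{A, B, C}

1. c : A?  L(c) = {A, C, ∃s.A} ∪ {¬A}
   clash {A, ¬A} at c — c ∈ A
2. c : B?  L(c) = {A, C, ∃s.A} ∪ {¬B}
   clash {B, ¬B} at c — c ∈ B
3. c : C?  L(c) = {A, C, ∃s.A} ∪ {¬C}
   clash {C, ¬C} at c — c ∈ C
4. Entailed for c: {A, B, C}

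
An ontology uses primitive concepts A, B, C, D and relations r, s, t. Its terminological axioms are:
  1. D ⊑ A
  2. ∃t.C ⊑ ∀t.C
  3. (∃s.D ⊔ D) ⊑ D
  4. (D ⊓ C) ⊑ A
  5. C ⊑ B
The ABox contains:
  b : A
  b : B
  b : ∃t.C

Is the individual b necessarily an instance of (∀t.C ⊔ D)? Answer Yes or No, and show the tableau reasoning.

Yes

1. b : (∀t.C ⊔ D)?  L(b) = {A, B, ∃t.C} ∪ {(∃t.¬C ⊓ ¬D)}
   clash {D, ¬D} at b — b ∈ (∀t.C ⊔ D)
2. Hence b : (∀t.C ⊔ D): entailed.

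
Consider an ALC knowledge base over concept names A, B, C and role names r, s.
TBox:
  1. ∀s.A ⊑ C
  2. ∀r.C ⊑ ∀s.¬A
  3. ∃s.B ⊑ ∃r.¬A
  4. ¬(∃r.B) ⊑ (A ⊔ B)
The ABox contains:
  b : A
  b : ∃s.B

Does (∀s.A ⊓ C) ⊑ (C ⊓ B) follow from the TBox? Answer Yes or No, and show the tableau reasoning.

1. (∀s.A ⊓ C) ⊑ (C ⊓ B)  ⇔  ((∀s.A ⊓ C) ⊓ (¬C ⊔ ¬B)) unsat w.r.t. T
   open: L(x₀) ⊇ {C, ¬B, ∀s.A, ∀s.¬B, ∃r.B, …} (+ ∃-successors)
2. Hence (∀s.A ⊓ C) ⊑ (C ⊓ B): not entailed.

No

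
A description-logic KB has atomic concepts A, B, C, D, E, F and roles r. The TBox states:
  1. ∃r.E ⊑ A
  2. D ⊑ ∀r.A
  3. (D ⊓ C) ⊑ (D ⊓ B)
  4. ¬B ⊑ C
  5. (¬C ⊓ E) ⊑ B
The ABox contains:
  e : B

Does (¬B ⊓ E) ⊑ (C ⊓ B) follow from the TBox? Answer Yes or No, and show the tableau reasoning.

1. (¬B ⊓ E) ⊑ (C ⊓ B)  ⇔  ((¬B ⊓ E) ⊓ (¬C ⊔ ¬B)) unsat w.r.t. T
   apply at x₀: ¬B⊑C
   open: L(x₀) ⊇ {C, E, ¬B, ¬D, ∀r.¬E}
2. Hence (¬B ⊓ E) ⊑ (C ⊓ B): not entailed.

No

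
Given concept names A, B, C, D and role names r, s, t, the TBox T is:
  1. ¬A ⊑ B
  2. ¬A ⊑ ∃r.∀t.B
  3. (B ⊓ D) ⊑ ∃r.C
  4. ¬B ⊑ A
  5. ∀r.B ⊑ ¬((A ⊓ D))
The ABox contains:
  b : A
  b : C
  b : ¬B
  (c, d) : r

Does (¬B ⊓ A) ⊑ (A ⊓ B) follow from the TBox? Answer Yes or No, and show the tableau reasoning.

No

1. (¬B ⊓ A) ⊑ (A ⊓ B)  ⇔  ((¬B ⊓ A) ⊓ (¬A ⊔ ¬B)) unsat w.r.t. T
   open: L(x₀) ⊇ {A, ¬B, ∃r.¬B} (+ ∃-successors)
2. Hence (¬B ⊓ A) ⊑ (A ⊓ B): not entailed.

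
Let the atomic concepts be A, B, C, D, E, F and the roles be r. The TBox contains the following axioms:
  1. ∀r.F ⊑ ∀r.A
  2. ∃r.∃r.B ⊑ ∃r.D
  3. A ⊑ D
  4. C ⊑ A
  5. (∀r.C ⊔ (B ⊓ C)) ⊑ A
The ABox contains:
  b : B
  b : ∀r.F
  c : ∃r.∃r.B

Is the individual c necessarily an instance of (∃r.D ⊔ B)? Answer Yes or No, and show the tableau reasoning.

1. c : (∃r.D ⊔ B)?  L(c) = {∃r.∃r.B} ∪ {(∀r.¬D ⊓ ¬B)}
   clash {D, ¬D} at an ∃-successor — c ∈ (∃r.D ⊔ B)
2. Hence c : (∃r.D ⊔ B): entailed.

Yes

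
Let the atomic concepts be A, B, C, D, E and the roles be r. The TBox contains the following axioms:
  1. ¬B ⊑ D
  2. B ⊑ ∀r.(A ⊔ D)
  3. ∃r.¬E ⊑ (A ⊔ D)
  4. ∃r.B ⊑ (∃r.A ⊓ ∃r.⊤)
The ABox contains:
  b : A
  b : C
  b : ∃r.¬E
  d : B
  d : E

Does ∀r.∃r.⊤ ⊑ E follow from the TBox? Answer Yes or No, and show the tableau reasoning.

No

1. ∀r.∃r.⊤ ⊑ E  ⇔  (∀r.∃r.⊤ ⊓ ¬E) unsat w.r.t. T
   open: L(x₀) ⊇ {B, ¬E, ∀r.(A ⊔ D), ∀r.E, ∀r.¬B, …}
2. Hence ∀r.∃r.⊤ ⊑ E: not entailed.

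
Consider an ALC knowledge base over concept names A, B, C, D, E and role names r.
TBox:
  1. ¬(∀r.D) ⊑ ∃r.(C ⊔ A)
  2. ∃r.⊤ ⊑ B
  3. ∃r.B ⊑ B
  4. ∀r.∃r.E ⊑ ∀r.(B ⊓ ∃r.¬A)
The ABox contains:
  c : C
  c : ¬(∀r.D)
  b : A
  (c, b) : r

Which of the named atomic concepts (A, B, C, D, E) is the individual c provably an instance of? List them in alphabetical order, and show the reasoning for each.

1. c : A?  L(c) = {C, ¬(∀r.D)} ∪ {¬A}
   apply at c: ¬(∀r.D)⊑∃r.(C ⊔ A)
   open: L(c) ⊇ {B, C, ¬A, ∃r.(C ⊔ A), ∃r.¬D, …} (+ ∃-successors) — c ∉ A possible
2. c : B?  L(c) = {C, ¬(∀r.D)} ∪ {¬B}
   clash {B, ¬B} at c — c ∈ B
3. c : C?  L(c) = {C, ¬(∀r.D)} ∪ {¬C}
   clash {C, ¬C} at c — c ∈ C
4. c : D?  L(c) = {C, ¬(∀r.D)} ∪ {¬D}
   apply at c: ¬(∀r.D)⊑∃r.(C ⊔ A)
   open: L(c) ⊇ {B, C, ¬D, ∃r.(C ⊔ A), ∃r.¬D, …} (+ ∃-successors) — c ∉ D possible
5. c : E?  L(c) = {C, ¬(∀r.D)} ∪ {¬E}
   apply at c: ¬(∀r.D)⊑∃r.(C ⊔ A)
   open: L(c) ⊇ {B, C, ¬E, ∃r.(C ⊔ A), ∃r.¬D, …} (+ ∃-successors) — c ∉ E possible
6. Entailed for c: {B, C}

{B, C}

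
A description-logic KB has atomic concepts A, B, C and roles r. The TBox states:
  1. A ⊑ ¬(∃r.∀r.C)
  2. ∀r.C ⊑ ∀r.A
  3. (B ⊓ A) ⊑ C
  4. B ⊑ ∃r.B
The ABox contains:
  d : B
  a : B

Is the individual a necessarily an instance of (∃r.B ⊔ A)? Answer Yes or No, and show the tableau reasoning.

Yes

1. a : (∃r.B ⊔ A)?  L(a) = {B} ∪ {(∀r.¬B ⊓ ¬A)}
   clash {B, ¬B} at an ∃-successor — a ∈ (∃r.B ⊔ A)
2. Hence a : (∃r.B ⊔ A): entailed.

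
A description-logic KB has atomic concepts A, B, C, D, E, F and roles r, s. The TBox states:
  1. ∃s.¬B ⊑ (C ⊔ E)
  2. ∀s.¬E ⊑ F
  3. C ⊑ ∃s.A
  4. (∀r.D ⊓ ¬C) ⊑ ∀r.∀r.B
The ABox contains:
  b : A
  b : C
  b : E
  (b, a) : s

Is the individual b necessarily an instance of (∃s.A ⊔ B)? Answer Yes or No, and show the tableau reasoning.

Yes

1. b : (∃s.A ⊔ B)?  L(b) = {A, C, E} ∪ {(∀s.¬A ⊓ ¬B)}
   clash {A, ¬A} at an ∃-successor — b ∈ (∃s.A ⊔ B)
2. Hence b : (∃s.A ⊔ B): entailed.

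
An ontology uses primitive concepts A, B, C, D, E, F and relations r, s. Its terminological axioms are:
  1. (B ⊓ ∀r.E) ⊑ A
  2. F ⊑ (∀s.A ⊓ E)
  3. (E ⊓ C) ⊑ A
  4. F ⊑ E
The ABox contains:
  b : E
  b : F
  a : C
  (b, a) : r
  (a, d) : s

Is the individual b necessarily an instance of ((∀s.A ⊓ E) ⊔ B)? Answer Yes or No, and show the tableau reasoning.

1. b : ((∀s.A ⊓ E) ⊔ B)?  L(b) = {E, F} ∪ {((∃s.¬A ⊔ ¬E) ⊓ ¬B)}
   clash {E, ¬E} at b — b ∈ ((∀s.A ⊓ E) ⊔ B)
2. Hence b : ((∀s.A ⊓ E) ⊔ B): entailed.

Yes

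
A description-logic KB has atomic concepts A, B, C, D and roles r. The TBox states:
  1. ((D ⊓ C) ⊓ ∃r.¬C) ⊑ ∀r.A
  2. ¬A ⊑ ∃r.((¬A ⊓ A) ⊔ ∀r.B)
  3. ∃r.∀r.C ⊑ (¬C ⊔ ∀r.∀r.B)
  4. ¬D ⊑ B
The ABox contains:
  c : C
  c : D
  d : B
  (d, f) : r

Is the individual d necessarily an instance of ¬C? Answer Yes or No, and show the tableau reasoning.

No

1. d : ¬C?  L(d) = {B} ∪ {C}
   open: L(d) ⊇ {A, B, C, ¬D, ∀r.∃r.¬C} — d ∉ ¬C possible
2. Hence d : ¬C: not entailed.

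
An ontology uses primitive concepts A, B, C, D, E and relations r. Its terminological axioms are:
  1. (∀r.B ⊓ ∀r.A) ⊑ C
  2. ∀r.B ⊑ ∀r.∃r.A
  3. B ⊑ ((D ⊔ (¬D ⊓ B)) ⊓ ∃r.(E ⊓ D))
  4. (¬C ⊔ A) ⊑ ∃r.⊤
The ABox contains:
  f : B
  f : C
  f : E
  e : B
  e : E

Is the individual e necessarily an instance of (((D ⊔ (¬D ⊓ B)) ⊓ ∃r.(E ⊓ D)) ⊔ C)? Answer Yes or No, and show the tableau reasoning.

1. e : (((D ⊔ (¬D ⊓ B)) ⊓ ∃r.(E ⊓ D)) ⊔ C)?  L(e) = {B, E} ∪ {(((¬D ⊓ (D ⊔ ¬B)) ⊔ ∀r.(¬E ⊔ ¬D)) ⊓ ¬C)}
   clash {C, ¬C} at e — e ∈ (((D ⊔ (¬D ⊓ B)) ⊓ ∃r.(E ⊓ D)) ⊔ C)
2. Hence e : (((D ⊔ (¬D ⊓ B)) ⊓ ∃r.(E ⊓ D)) ⊔ C): entailed.

Yes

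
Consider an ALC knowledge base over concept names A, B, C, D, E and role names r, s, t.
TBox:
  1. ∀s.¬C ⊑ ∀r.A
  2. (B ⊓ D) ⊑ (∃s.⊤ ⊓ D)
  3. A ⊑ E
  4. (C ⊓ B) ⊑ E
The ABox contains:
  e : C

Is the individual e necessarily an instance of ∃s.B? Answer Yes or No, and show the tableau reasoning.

1. e : ∃s.B?  L(e) = {C} ∪ {∀s.¬B}
   open: L(e) ⊇ {C, ¬A, ¬B, ∀s.¬B, ∃s.C} (+ ∃-successors) — e ∉ ∃s.B possible
2. Hence e : ∃s.B: not entailed.

No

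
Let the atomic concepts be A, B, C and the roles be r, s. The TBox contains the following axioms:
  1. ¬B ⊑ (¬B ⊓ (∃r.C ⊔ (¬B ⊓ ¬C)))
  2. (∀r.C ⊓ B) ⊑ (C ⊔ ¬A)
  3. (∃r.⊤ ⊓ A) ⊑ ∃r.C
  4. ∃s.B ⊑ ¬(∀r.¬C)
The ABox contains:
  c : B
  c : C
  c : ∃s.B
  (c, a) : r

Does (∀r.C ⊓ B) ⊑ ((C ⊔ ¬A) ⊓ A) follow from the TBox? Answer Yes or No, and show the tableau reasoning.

1. (∀r.C ⊓ B) ⊑ ((C ⊔ ¬A) ⊓ A)  ⇔  ((∀r.C ⊓ B) ⊓ ((¬C ⊓ A) ⊔ ¬A)) unsat w.r.t. T
   apply at x₀: (∀r.C ⊓ B)⊑(C ⊔ ¬A)
   open: L(x₀) ⊇ {B, ¬A, ∀r.C, ∀s.¬B}
2. Hence (∀r.C ⊓ B) ⊑ ((C ⊔ ¬A) ⊓ A): not entailed.

No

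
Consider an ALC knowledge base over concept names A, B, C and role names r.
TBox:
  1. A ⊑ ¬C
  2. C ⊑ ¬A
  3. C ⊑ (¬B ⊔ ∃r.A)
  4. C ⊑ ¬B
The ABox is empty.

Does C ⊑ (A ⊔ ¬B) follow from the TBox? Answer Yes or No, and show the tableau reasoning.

1. C ⊑ (A ⊔ ¬B)  ⇔  (C ⊓ (¬A ⊓ B)) unsat w.r.t. T
   all branches close; clash {B, ¬B} at x₀
2. Hence C ⊑ (A ⊔ ¬B): entailed.

Yes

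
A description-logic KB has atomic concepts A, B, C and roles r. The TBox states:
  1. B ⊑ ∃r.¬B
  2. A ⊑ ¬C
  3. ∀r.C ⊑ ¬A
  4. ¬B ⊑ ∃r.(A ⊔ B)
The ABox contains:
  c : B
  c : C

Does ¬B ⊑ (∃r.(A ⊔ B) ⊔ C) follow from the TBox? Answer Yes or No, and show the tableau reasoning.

1. ¬B ⊑ (∃r.(A ⊔ B) ⊔ C)  ⇔  (¬B ⊓ (∀r.(¬A ⊓ ¬B) ⊓ ¬C)) unsat w.r.t. T
   all branches close; clash {B, ¬B} at an ∃-successor
2. Hence ¬B ⊑ (∃r.(A ⊔ B) ⊔ C): entailed.

Yes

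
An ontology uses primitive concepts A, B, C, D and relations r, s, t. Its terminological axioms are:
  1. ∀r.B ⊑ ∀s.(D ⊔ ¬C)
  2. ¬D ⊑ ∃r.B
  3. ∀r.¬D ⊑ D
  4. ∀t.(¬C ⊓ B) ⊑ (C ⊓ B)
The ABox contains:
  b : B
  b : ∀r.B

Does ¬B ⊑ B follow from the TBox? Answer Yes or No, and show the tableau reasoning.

No

1. ¬B ⊑ B  ⇔  (¬B ⊓ ¬B) unsat w.r.t. T
   open: L(x₀) ⊇ {D, ¬B, ∃r.¬B, ∃t.(C ⊔ ¬B)} (+ ∃-successors)
2. Hence ¬B ⊑ B: not entailed.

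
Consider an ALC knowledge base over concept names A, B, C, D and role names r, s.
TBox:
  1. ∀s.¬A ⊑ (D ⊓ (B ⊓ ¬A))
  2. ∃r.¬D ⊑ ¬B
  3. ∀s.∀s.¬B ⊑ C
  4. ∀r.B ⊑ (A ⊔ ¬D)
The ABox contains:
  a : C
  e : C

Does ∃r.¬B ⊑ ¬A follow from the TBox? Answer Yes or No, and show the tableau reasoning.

No

1. ∃r.¬B ⊑ ¬A  ⇔  (∃r.¬B ⊓ A) unsat w.r.t. T
   open: L(x₀) ⊇ {A, ∀r.D, ∃r.¬B, ∃s.A, ∃s.∃s.B} (+ ∃-successors)
2. Hence ∃r.¬B ⊑ ¬A: not entailed.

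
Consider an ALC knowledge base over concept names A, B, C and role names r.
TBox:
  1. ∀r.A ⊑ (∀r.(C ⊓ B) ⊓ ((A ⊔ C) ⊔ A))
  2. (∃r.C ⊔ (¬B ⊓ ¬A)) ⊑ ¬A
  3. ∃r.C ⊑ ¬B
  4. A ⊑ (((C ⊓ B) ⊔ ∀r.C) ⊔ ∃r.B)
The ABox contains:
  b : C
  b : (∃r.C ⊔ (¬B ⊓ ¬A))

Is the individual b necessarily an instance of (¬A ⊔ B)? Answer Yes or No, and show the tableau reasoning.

Yes

1. b : (¬A ⊔ B)?  L(b) = {C, (∃r.C ⊔ (¬B ⊓ ¬A))} ∪ {(A ⊓ ¬B)}
   clash {A, ¬A} at b — b ∈ (¬A ⊔ B)
2. Hence b : (¬A ⊔ B): entailed.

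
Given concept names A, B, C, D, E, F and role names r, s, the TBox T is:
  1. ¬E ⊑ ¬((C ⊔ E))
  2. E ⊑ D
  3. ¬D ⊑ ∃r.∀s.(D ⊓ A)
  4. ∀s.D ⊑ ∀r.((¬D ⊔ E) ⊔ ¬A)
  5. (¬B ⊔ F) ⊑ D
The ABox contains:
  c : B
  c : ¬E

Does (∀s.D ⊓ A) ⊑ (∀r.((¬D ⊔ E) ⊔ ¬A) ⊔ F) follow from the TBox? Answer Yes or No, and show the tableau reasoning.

Yes

1. (∀s.D ⊓ A) ⊑ (∀r.((¬D ⊔ E) ⊔ ¬A) ⊔ F)  ⇔  ((∀s.D ⊓ A) ⊓ (∃r.((D ⊓ ¬E) ⊓ A) ⊓ ¬F)) unsat w.r.t. T
   all branches close; clash {A, ¬A} at an ∃-successor
2. Hence (∀s.D ⊓ A) ⊑ (∀r.((¬D ⊔ E) ⊔ ¬A) ⊔ F): entailed.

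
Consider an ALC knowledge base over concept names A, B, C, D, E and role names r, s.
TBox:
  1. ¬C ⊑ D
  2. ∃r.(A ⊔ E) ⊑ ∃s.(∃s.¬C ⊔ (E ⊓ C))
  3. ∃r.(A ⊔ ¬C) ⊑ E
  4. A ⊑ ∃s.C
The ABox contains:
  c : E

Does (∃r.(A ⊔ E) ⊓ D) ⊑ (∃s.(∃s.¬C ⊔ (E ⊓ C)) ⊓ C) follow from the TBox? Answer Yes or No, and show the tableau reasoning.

1. (∃r.(A ⊔ E) ⊓ D) ⊑ (∃s.(∃s.¬C ⊔ (E ⊓ C)) ⊓ C)  ⇔  ((∃r.(A ⊔ E) ⊓ D) ⊓ (∀s.(∀s.C ⊓ (¬E ⊔ ¬C)) ⊔ ¬C)) unsat w.r.t. T
   apply at x₀: ∃r.(A ⊔ E)⊑∃s.(∃s.¬C ⊔ (E ⊓ C))
   open: L(x₀) ⊇ {D, ¬A, ¬C, ∀r.(¬A ⊓ C), ∃r.(A ⊔ E), …} (+ ∃-successors)
2. Hence (∃r.(A ⊔ E) ⊓ D) ⊑ (∃s.(∃s.¬C ⊔ (E ⊓ C)) ⊓ C): not entailed.

No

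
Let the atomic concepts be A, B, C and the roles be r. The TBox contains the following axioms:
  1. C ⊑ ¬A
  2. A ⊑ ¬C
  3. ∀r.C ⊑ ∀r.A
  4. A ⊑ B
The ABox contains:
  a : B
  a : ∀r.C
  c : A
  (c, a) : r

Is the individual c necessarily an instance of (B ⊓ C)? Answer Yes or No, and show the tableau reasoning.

1. c : (B ⊓ C)?  L(c) = {A} ∪ {(¬B ⊔ ¬C)}
   apply at c: A⊑¬C; A⊑B
   open: L(c) ⊇ {A, B, ¬C, ∃r.¬C} (+ ∃-successors) — c ∉ (B ⊓ C) possible
2. Hence c : (B ⊓ C): not entailed.

No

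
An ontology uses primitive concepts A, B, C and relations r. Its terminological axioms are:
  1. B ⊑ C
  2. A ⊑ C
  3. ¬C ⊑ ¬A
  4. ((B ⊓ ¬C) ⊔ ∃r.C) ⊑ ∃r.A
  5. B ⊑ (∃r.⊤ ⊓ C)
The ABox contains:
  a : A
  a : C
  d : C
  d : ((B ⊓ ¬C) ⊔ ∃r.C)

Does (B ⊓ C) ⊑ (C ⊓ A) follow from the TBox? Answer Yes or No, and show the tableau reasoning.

1. (B ⊓ C) ⊑ (C ⊓ A)  ⇔  ((B ⊓ C) ⊓ (¬C ⊔ ¬A)) unsat w.r.t. T
   apply at x₀: B⊑(∃r.⊤ ⊓ C)
   open: L(x₀) ⊇ {B, C, ¬A, ∀r.¬C, ∃r.⊤} (+ ∃-successors)
2. Hence (B ⊓ C) ⊑ (C ⊓ A): not entailed.

No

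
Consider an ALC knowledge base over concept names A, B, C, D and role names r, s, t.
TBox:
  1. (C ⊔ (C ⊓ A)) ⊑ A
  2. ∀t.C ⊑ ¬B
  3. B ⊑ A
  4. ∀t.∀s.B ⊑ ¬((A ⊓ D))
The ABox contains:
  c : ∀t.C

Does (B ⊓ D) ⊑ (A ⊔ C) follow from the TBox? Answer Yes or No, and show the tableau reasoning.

1. (B ⊓ D) ⊑ (A ⊔ C)  ⇔  ((B ⊓ D) ⊓ (¬A ⊓ ¬C)) unsat w.r.t. T
   all branches close; clash {A, ¬A} at x₀
2. Hence (B ⊓ D) ⊑ (A ⊔ C): entailed.

Yes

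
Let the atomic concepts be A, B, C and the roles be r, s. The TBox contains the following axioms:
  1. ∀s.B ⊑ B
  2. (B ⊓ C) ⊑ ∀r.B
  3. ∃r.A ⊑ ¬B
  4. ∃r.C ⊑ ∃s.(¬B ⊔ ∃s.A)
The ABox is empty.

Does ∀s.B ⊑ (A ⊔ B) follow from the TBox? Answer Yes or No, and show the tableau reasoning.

Yes

1. ∀s.B ⊑ (A ⊔ B)  ⇔  (∀s.B ⊓ (¬A ⊓ ¬B)) unsat w.r.t. T
   all branches close; clash {B, ¬B} at x₀
2. Hence ∀s.B ⊑ (A ⊔ B): entailed.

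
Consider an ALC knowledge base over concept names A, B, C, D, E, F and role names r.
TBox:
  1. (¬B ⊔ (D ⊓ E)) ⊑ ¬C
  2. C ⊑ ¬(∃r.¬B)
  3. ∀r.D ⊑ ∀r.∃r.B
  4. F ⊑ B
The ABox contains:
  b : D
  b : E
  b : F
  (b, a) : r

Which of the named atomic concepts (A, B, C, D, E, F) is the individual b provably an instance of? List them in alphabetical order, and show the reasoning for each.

1. b : A?  L(b) = {D, E, F} ∪ {¬A}
   apply at b: F⊑B
   open: L(b) ⊇ {B, D, E, F, ¬A, …} (+ ∃-successors) — b ∉ A possible
2. b : B?  L(b) = {D, E, F} ∪ {¬B}
   clash {B, ¬B} at b — b ∈ B
3. b : C?  L(b) = {D, E, F} ∪ {¬C}
   apply at b: F⊑B
   open: L(b) ⊇ {B, D, E, F, ¬C, …} (+ ∃-successors) — b ∉ C possible
4. b : D?  L(b) = {D, E, F} ∪ {¬D}
   clash {D, ¬D} at b — b ∈ D
5. b : E?  L(b) = {D, E, F} ∪ {¬E}
   clash {E, ¬E} at b — b ∈ E
6. b : F?  L(b) = {D, E, F} ∪ {¬F}
   clash {F, ¬F} at b — b ∈ F
7. Entailed for b: {B, D, E, F}

{B, D, E, F}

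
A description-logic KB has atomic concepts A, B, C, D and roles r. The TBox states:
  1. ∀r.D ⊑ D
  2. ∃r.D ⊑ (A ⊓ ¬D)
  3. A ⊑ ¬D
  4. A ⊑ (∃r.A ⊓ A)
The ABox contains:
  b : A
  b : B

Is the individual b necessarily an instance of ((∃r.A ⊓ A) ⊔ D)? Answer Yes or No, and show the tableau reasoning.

Yes

1. b : ((∃r.A ⊓ A) ⊔ D)?  L(b) = {A, B} ∪ {((∀r.¬A ⊔ ¬A) ⊓ ¬D)}
   clash {A, ¬A} at b — b ∈ ((∃r.A ⊓ A) ⊔ D)
2. Hence b : ((∃r.A ⊓ A) ⊔ D): entailed.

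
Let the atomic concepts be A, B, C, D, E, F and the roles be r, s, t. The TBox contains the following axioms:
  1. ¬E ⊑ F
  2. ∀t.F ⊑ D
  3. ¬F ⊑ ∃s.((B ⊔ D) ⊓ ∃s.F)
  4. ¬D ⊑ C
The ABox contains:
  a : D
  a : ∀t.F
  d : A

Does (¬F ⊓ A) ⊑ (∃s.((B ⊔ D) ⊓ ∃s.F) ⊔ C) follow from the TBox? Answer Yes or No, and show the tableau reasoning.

1. (¬F ⊓ A) ⊑ (∃s.((B ⊔ D) ⊓ ∃s.F) ⊔ C)  ⇔  ((¬F ⊓ A) ⊓ (∀s.((¬B ⊓ ¬D) ⊔ ∀s.¬F) ⊓ ¬C)) unsat w.r.t. T
   all branches close; clash {C, ¬C} at x₀
2. Hence (¬F ⊓ A) ⊑ (∃s.((B ⊔ D) ⊓ ∃s.F) ⊔ C): entailed.

Yes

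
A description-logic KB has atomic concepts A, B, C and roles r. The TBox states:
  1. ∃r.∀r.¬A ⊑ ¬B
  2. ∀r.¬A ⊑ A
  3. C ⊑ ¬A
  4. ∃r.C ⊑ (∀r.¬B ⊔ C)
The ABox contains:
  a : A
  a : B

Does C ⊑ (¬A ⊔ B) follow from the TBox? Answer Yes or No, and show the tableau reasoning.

1. C ⊑ (¬A ⊔ B)  ⇔  (C ⊓ (A ⊓ ¬B)) unsat w.r.t. T
   all branches close; clash {A, ¬A} at x₀
2. Hence C ⊑ (¬A ⊔ B): entailed.

Yes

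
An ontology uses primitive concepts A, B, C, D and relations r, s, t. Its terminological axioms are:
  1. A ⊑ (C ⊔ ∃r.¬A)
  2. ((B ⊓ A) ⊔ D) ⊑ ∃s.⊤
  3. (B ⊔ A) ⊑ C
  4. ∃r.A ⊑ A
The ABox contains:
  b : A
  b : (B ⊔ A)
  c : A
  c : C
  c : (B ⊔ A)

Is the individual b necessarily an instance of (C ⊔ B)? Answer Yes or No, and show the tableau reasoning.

1. b : (C ⊔ B)?  L(b) = {A, (B ⊔ A)} ∪ {(¬C ⊓ ¬B)}
   clash {C, ¬C} at b — b ∈ (C ⊔ B)
2. Hence b : (C ⊔ B): entailed.

Yes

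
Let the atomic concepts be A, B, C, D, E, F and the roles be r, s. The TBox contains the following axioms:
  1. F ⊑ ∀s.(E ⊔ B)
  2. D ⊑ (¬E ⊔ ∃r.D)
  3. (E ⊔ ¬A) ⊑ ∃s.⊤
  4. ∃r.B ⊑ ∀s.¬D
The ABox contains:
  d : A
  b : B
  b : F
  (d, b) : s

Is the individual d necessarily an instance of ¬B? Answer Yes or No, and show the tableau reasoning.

1. d : ¬B?  L(d) = {A} ∪ {B}
   open: L(d) ⊇ {A, B, ¬D, ¬E, ¬F, …} — d ∉ ¬B possible
2. Hence d : ¬B: not entailed.

No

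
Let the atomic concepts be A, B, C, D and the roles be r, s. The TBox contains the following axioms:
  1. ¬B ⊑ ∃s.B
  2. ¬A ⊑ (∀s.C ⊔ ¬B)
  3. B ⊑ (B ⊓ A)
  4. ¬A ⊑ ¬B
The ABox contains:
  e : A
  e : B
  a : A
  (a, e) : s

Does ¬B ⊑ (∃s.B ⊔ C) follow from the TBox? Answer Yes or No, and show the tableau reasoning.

1. ¬B ⊑ (∃s.B ⊔ C)  ⇔  (¬B ⊓ (∀s.¬B ⊓ ¬C)) unsat w.r.t. T
   all branches close; clash {B, ¬B} at an ∃-successor
2. Hence ¬B ⊑ (∃s.B ⊔ C): entailed.

Yes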